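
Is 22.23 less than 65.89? Yes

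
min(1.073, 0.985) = 0.985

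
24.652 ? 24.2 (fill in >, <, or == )>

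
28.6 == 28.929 False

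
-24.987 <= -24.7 True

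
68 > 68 False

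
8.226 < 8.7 True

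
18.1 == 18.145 False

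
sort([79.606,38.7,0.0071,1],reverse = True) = [79.606,38.7,1,0.0071]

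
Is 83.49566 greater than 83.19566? Yes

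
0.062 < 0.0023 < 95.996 False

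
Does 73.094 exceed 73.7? No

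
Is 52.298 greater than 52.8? No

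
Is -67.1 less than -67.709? No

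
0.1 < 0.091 False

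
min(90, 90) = 90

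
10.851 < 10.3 False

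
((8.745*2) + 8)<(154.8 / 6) True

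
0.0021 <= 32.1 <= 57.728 True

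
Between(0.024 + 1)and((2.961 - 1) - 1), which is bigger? (0.024 + 1)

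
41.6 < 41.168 False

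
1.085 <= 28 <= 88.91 True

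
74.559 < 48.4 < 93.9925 False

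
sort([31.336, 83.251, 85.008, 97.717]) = [31.336, 83.251, 85.008, 97.717]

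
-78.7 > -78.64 False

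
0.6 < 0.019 False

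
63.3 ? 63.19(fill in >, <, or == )>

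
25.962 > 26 False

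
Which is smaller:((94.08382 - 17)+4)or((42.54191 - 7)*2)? ((42.54191 - 7)*2)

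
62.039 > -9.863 True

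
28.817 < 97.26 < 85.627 False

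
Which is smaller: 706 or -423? -423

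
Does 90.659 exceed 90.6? Yes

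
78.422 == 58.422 False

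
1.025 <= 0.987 False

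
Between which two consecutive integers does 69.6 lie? 69 and 70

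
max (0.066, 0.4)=0.4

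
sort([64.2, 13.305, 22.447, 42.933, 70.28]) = [13.305, 22.447, 42.933, 64.2, 70.28]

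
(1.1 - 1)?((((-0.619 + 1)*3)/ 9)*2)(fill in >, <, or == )<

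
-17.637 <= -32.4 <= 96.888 False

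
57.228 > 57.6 False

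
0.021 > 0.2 False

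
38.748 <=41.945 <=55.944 True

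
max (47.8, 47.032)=47.8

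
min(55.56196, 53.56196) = 53.56196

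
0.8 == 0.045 False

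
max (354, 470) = 470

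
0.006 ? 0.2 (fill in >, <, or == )<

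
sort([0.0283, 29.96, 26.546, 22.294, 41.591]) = [0.0283, 22.294, 26.546, 29.96, 41.591]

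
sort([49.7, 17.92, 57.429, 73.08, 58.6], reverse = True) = [73.08, 58.6, 57.429, 49.7, 17.92]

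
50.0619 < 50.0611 False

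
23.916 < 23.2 False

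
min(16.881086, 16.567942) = 16.567942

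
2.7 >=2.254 True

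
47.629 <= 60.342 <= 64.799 True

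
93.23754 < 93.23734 False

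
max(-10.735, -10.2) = -10.2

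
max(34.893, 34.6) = 34.893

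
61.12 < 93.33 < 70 False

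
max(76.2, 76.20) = 76.20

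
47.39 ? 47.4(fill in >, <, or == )<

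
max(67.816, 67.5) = 67.816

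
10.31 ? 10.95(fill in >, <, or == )<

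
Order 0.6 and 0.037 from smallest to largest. 0.037, 0.6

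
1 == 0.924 False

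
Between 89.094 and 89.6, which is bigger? 89.6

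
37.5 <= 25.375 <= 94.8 False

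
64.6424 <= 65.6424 True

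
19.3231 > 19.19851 True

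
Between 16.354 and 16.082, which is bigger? 16.354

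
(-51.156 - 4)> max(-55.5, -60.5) True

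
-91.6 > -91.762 True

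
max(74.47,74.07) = 74.47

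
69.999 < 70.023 True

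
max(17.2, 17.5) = 17.5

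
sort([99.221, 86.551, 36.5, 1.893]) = [1.893, 36.5, 86.551, 99.221]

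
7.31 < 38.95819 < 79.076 True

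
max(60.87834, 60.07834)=60.87834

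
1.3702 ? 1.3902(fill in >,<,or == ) <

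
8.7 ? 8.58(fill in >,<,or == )>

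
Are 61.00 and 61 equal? Yes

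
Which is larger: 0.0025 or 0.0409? 0.0409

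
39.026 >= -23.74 True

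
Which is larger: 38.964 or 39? 39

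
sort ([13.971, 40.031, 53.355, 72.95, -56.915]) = [-56.915, 13.971, 40.031, 53.355, 72.95]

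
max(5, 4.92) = 5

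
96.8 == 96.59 False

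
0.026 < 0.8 True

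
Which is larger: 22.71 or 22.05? 22.71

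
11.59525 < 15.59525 True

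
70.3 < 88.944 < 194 True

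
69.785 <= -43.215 False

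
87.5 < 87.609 True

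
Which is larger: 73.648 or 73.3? 73.648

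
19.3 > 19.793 False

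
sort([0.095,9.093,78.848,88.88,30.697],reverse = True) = [88.88,78.848,30.697,9.093,0.095]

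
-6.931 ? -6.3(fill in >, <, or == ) <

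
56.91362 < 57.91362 True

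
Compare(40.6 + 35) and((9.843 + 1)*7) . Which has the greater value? ((9.843 + 1)*7)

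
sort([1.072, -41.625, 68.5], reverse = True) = [68.5, 1.072, -41.625]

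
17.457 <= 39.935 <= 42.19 True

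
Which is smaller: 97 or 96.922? 96.922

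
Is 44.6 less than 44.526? No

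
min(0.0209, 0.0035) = 0.0035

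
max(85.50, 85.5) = 85.5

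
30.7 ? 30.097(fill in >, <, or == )>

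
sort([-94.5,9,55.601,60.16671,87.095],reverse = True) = [87.095,60.16671,55.601,9,-94.5]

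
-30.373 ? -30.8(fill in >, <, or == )>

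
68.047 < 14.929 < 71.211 False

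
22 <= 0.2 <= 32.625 False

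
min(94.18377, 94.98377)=94.18377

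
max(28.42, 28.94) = 28.94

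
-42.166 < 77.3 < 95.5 True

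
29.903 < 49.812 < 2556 True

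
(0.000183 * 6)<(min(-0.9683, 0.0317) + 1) True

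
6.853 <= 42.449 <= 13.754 False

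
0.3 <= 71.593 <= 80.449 True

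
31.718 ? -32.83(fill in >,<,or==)>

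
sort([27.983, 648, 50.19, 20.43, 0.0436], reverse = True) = [648, 50.19, 27.983, 20.43, 0.0436]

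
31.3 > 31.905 False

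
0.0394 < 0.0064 False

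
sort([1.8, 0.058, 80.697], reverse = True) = [80.697, 1.8, 0.058]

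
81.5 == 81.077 False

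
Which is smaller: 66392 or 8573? 8573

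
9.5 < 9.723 True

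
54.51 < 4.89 False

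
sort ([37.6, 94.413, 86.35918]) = [37.6, 86.35918, 94.413]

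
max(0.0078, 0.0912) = 0.0912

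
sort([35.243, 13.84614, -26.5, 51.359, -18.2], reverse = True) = [51.359, 35.243, 13.84614, -18.2, -26.5]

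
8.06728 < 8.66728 True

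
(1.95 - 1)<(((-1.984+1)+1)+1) True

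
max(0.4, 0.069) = 0.4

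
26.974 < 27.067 True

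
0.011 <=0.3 True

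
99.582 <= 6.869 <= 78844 False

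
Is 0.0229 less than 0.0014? No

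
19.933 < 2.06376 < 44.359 False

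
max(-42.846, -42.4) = -42.4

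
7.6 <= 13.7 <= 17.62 True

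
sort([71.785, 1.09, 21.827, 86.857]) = [1.09, 21.827, 71.785, 86.857]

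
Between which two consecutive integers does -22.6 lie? -23 and -22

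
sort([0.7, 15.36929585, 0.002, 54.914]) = [0.002, 0.7, 15.36929585, 54.914]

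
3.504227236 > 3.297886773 True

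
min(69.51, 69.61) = 69.51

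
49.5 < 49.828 True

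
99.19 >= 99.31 False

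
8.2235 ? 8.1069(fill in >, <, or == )>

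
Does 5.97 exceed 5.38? Yes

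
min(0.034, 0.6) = 0.034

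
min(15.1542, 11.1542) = 11.1542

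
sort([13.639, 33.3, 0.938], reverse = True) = [33.3, 13.639, 0.938]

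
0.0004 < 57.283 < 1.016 False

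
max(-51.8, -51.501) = -51.501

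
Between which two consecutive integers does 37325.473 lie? 37325 and 37326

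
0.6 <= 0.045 False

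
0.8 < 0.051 False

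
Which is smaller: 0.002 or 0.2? 0.002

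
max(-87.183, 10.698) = 10.698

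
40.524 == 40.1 False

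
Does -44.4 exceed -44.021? No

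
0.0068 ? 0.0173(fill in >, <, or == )<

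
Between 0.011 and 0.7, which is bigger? 0.7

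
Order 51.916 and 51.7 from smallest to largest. 51.7, 51.916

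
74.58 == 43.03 False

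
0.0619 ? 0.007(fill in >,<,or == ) >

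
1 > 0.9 True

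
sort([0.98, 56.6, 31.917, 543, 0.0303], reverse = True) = [543, 56.6, 31.917, 0.98, 0.0303]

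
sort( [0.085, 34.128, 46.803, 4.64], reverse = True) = [46.803, 34.128, 4.64, 0.085]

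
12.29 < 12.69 True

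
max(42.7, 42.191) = 42.7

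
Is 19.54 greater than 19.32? Yes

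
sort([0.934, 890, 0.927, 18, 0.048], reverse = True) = [890, 18, 0.934, 0.927, 0.048]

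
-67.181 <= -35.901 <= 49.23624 True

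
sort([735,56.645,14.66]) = [14.66,56.645,735]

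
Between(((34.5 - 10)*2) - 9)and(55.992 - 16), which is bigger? (((34.5 - 10)*2) - 9)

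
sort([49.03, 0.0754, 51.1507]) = [0.0754, 49.03, 51.1507]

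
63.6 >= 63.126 True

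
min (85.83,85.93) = 85.83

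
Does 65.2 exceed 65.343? No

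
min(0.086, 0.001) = 0.001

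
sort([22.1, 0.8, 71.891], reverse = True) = [71.891, 22.1, 0.8]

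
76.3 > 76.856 False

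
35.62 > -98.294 True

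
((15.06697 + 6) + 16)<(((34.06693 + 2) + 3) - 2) False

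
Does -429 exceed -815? Yes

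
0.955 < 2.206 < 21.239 True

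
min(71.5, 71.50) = 71.5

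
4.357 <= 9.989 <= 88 True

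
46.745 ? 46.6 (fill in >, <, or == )>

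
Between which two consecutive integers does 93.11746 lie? 93 and 94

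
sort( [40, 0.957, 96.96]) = [0.957, 40, 96.96]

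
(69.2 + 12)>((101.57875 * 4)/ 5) False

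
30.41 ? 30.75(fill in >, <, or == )<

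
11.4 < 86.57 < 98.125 True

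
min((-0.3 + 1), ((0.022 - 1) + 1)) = 0.022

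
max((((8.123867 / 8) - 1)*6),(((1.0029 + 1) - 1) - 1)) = 0.09290025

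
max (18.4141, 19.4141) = 19.4141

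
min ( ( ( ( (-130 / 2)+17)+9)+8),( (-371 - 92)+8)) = -455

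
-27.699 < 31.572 True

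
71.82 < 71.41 False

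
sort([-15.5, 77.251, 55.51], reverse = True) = [77.251, 55.51, -15.5]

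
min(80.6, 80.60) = 80.6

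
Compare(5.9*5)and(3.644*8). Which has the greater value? (5.9*5)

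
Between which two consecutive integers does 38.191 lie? 38 and 39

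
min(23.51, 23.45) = 23.45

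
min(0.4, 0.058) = 0.058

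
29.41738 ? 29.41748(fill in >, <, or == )<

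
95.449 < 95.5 True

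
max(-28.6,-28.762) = -28.6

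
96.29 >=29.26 True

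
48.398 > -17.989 True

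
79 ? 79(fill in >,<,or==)==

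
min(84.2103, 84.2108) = 84.2103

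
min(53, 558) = 53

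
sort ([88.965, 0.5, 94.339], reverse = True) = [94.339, 88.965, 0.5]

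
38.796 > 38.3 True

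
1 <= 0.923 False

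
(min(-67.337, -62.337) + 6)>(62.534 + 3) False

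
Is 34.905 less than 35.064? Yes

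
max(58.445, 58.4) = 58.445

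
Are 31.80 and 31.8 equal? Yes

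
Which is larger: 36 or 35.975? 36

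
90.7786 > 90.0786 True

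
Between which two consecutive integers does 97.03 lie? 97 and 98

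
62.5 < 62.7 True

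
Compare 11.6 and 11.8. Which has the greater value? 11.8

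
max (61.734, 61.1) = 61.734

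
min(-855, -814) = -855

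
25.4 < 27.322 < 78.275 True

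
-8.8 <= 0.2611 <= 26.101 True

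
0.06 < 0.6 True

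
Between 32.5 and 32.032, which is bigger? 32.5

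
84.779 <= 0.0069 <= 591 False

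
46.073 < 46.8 True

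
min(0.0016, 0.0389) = 0.0016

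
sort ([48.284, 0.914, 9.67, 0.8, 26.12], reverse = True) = [48.284, 26.12, 9.67, 0.914, 0.8]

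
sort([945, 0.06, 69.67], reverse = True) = [945, 69.67, 0.06]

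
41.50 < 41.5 False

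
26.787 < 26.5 False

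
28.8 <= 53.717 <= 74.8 True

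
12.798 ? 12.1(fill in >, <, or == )>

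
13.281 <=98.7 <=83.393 False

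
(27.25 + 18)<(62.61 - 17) True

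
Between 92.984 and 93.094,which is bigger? 93.094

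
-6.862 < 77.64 True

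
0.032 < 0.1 True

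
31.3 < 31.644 True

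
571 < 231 False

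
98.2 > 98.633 False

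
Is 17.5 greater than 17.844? No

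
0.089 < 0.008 False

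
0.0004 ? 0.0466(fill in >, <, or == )<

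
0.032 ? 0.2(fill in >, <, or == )<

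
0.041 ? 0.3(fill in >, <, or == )<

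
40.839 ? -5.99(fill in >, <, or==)>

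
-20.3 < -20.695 False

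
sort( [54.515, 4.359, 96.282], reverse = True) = [96.282, 54.515, 4.359]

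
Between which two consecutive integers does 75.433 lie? 75 and 76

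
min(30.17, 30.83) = 30.17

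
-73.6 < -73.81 False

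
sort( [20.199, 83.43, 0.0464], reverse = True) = [83.43, 20.199, 0.0464]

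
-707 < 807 True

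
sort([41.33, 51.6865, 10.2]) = [10.2, 41.33, 51.6865]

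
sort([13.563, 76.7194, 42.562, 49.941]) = [13.563, 42.562, 49.941, 76.7194]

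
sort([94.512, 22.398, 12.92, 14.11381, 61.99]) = [12.92, 14.11381, 22.398, 61.99, 94.512]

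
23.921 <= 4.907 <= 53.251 False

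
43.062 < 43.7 True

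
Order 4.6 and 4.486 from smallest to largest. 4.486, 4.6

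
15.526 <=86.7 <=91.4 True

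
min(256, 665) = 256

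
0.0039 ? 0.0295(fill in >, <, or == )<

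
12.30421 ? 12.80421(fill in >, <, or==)<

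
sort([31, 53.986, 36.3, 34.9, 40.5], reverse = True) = [53.986, 40.5, 36.3, 34.9, 31]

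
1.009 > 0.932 True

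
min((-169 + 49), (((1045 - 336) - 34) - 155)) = -120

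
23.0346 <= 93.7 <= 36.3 False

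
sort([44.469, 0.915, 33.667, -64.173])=[-64.173, 0.915, 33.667, 44.469]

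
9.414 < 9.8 True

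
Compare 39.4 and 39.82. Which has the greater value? 39.82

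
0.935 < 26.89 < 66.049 True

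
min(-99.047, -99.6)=-99.6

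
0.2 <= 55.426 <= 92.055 True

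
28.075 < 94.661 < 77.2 False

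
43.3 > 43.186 True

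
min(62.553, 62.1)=62.1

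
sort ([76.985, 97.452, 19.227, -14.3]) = [-14.3, 19.227, 76.985, 97.452]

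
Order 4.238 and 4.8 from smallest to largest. 4.238, 4.8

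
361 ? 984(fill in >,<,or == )<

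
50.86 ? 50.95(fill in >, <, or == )<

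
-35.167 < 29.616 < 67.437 True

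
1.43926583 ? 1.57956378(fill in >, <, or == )<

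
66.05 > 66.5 False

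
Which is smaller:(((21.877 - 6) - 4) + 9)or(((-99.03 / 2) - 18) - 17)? (((-99.03 / 2) - 18) - 17)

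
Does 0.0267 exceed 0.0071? Yes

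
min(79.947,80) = 79.947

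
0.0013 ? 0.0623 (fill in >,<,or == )<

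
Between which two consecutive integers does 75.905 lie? 75 and 76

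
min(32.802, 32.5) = 32.5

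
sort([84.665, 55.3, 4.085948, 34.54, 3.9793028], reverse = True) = [84.665, 55.3, 34.54, 4.085948, 3.9793028]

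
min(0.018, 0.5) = 0.018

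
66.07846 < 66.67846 True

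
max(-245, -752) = -245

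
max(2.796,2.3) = 2.796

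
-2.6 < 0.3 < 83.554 True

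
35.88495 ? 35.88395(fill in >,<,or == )>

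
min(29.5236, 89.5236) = 29.5236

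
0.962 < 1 True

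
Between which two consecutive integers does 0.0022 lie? 0 and 1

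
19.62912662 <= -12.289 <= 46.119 False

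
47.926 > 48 False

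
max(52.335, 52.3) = 52.335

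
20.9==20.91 False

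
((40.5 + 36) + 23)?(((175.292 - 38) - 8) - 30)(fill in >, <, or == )>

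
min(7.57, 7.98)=7.57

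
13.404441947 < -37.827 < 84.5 False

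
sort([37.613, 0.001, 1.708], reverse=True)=[37.613, 1.708, 0.001]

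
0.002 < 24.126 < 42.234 True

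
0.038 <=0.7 True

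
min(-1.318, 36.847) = -1.318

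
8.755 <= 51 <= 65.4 True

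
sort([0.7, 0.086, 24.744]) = [0.086, 0.7, 24.744]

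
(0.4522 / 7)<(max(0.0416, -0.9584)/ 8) False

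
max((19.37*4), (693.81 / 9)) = 77.48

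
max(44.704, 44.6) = 44.704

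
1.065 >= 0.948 True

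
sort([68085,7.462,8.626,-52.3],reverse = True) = [68085,8.626,7.462,-52.3]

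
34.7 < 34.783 True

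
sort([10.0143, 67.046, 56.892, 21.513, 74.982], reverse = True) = [74.982, 67.046, 56.892, 21.513, 10.0143]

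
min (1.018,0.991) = 0.991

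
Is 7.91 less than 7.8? No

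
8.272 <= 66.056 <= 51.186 False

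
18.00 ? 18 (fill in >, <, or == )==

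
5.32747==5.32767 False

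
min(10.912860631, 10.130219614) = 10.130219614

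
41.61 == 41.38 False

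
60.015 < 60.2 True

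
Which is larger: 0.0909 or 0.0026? 0.0909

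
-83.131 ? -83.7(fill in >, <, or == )>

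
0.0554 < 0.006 False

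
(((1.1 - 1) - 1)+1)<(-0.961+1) False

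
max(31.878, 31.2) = 31.878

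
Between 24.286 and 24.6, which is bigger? 24.6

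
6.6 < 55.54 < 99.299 True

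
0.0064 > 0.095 False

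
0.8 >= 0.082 True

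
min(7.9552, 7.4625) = 7.4625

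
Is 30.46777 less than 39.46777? Yes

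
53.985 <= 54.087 True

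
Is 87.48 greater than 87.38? Yes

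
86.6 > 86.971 False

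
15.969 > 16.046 False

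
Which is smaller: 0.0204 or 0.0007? 0.0007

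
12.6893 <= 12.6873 False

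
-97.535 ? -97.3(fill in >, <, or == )<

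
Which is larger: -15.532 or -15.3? -15.3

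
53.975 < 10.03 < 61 False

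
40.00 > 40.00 False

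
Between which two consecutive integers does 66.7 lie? 66 and 67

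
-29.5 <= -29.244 True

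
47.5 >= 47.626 False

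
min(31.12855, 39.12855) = 31.12855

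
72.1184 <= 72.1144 False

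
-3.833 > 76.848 False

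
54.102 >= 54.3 False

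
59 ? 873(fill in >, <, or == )<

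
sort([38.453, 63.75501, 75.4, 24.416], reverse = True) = [75.4, 63.75501, 38.453, 24.416]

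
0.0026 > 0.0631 False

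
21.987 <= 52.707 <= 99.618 True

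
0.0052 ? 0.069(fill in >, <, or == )<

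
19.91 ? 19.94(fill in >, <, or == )<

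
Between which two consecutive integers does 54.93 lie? 54 and 55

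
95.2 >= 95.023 True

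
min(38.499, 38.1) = 38.1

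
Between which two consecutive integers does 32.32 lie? 32 and 33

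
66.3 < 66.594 True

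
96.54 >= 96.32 True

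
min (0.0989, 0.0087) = 0.0087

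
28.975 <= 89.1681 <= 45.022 False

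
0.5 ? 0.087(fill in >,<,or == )>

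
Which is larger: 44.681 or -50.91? 44.681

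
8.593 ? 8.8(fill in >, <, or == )<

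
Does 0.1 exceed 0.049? Yes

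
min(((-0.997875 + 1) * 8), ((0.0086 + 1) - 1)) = 0.0086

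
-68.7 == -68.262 False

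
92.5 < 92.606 True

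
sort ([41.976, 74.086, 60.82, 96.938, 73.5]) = [41.976, 60.82, 73.5, 74.086, 96.938]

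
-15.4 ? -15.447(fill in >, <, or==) >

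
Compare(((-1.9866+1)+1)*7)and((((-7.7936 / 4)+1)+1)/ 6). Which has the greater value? (((-1.9866+1)+1)*7)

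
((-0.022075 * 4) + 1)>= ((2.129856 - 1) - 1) True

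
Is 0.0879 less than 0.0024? No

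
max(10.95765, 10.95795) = 10.95795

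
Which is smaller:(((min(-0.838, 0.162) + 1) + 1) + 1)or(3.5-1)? (((min(-0.838, 0.162) + 1) + 1) + 1)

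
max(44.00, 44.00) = 44.00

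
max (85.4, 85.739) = 85.739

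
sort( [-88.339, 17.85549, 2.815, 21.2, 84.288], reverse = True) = [84.288, 21.2, 17.85549, 2.815, -88.339]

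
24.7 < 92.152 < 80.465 False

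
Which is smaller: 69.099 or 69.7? 69.099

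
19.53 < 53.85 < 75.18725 True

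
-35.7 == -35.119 False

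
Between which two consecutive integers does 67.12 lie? 67 and 68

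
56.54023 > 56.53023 True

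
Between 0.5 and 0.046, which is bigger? 0.5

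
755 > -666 True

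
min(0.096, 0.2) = 0.096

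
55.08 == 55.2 False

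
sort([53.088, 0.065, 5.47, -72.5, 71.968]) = [-72.5, 0.065, 5.47, 53.088, 71.968]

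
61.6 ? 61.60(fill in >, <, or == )==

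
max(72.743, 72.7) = 72.743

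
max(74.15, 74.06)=74.15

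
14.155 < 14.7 True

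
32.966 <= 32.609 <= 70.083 False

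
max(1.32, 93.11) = 93.11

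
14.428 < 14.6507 True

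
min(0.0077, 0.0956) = 0.0077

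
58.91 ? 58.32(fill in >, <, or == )>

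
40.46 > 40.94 False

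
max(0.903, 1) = 1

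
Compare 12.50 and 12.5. They are equal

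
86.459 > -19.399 True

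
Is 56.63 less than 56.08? No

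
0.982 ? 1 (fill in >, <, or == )<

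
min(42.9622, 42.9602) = 42.9602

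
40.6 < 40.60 False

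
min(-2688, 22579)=-2688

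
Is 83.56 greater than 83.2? Yes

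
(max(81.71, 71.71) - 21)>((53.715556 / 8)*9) True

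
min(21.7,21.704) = 21.7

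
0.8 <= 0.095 False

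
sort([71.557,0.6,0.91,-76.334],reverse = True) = [71.557,0.91,0.6,-76.334]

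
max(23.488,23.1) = 23.488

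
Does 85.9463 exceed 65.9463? Yes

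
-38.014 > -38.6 True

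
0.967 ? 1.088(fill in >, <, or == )<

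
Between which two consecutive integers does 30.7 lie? 30 and 31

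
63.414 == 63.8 False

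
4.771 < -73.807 False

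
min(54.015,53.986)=53.986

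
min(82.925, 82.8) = 82.8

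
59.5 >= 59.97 False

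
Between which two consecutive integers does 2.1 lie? 2 and 3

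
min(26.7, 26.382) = 26.382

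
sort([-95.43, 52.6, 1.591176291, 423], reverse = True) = [423, 52.6, 1.591176291, -95.43]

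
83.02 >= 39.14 True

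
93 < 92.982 False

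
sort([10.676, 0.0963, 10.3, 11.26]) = [0.0963, 10.3, 10.676, 11.26]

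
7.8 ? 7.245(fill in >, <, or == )>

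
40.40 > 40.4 False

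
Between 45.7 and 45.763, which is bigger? 45.763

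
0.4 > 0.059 True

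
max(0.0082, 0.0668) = 0.0668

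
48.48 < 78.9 True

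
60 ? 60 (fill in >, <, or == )==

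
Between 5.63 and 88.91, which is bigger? 88.91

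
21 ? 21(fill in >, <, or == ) ==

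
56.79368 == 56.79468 False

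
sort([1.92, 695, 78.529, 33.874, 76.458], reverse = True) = [695, 78.529, 76.458, 33.874, 1.92]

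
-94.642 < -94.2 True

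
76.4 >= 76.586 False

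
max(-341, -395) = -341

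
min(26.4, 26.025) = 26.025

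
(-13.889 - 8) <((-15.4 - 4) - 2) True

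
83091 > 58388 True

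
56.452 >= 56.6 False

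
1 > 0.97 True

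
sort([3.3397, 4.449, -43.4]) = [-43.4, 3.3397, 4.449]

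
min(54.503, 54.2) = 54.2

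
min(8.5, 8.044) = 8.044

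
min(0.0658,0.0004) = 0.0004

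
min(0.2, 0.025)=0.025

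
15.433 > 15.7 False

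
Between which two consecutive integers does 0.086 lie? 0 and 1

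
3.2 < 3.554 True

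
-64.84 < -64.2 True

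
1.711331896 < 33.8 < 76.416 True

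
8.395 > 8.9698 False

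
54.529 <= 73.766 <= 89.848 True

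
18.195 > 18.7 False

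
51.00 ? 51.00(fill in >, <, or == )==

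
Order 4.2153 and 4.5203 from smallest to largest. 4.2153, 4.5203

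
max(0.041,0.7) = 0.7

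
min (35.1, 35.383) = 35.1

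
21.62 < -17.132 False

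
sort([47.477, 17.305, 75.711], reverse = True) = [75.711, 47.477, 17.305]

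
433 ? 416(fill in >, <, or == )>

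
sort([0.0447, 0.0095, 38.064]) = [0.0095, 0.0447, 38.064]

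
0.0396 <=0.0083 False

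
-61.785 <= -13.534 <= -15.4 False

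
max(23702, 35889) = 35889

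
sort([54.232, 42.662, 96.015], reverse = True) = [96.015, 54.232, 42.662]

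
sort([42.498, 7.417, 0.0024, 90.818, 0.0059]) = [0.0024, 0.0059, 7.417, 42.498, 90.818]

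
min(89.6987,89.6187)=89.6187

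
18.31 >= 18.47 False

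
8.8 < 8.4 False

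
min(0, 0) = 0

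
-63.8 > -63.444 False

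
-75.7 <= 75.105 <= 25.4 False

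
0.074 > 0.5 False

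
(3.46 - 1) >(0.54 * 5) False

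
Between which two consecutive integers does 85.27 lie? 85 and 86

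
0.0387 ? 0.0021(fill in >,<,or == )>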